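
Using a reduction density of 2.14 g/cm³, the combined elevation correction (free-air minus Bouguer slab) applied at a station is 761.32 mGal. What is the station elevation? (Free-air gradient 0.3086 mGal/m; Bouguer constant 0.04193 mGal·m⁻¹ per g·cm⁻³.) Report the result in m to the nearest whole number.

Combined gradient = 0.3086 − 0.04193 × 2.14 = 0.2188698 mGal/m
h = 761.32 / 0.2188698 = 3478.42 m

3478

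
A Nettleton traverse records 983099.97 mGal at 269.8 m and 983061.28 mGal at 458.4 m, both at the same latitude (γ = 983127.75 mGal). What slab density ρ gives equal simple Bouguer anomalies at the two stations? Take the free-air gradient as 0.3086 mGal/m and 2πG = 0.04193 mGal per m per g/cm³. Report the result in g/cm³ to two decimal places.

2.47

Δg_obs = 983061.28 − 983099.97 = -38.69 mGal over Δh = 458.4 − 269.8 = 188.6 m
Equal Bouguer anomalies ⇒ Δg_obs + (0.3086 − 0.04193ρ)·Δh = 0
0.3086 − 0.04193ρ = −Δg_obs/Δh = 0.20514
ρ = (0.3086 − 0.20514) / 0.04193 = 2.47 g/cm³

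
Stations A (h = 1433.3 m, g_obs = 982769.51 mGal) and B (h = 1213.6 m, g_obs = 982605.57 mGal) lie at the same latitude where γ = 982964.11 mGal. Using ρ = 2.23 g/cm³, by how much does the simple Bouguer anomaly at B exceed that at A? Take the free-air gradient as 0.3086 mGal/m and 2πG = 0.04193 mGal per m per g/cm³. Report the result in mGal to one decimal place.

Δg_SB(A) = 982769.51 − 982964.11 + 0.3086×1433.3 − 0.04193×2.23×1433.3 = 113.70 mGal
Δg_SB(B) = 982605.57 − 982964.11 + 0.3086×1213.6 − 0.04193×2.23×1213.6 = -97.50 mGal
Difference = -97.50 − (113.70) = -211.20 mGal

-211.2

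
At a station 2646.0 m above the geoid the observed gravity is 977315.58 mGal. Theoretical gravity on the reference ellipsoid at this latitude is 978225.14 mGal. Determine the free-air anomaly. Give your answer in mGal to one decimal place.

-93.0

Free-air correction = 0.3086 × 2646.0 = 816.56 mGal
Free-air anomaly = 977315.58 − 978225.14 + (816.56) = -93.00 mGal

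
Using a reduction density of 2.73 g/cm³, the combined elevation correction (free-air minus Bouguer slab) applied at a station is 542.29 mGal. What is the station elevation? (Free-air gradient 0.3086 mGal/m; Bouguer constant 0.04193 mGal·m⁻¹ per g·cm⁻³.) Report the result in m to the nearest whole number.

2793

Combined gradient = 0.3086 − 0.04193 × 2.73 = 0.1941311 mGal/m
h = 542.29 / 0.1941311 = 2793.42 m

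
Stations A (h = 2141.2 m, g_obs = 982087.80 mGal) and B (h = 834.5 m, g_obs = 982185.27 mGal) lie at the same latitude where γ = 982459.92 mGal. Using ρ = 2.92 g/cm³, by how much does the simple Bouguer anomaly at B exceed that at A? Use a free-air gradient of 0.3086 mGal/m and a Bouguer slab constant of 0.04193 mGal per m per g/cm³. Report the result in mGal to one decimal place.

-145.8

Δg_SB(A) = 982087.80 − 982459.92 + 0.3086×2141.2 − 0.04193×2.92×2141.2 = 26.50 mGal
Δg_SB(B) = 982185.27 − 982459.92 + 0.3086×834.5 − 0.04193×2.92×834.5 = -119.30 mGal
Difference = -119.30 − (26.50) = -145.80 mGal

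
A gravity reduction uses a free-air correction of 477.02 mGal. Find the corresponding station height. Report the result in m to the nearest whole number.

h = 477.02 / 0.3086 = 1545.76 m

1546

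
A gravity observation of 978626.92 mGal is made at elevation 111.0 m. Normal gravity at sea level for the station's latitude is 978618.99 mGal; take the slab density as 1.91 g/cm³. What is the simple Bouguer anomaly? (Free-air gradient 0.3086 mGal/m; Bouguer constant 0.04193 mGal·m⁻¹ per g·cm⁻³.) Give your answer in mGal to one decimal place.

33.3

Free-air correction = 0.3086 × 111.0 = 34.25 mGal
Free-air anomaly = 978626.92 − 978618.99 + (34.25) = 42.18 mGal
Bouguer slab correction = 0.04193 × 1.91 × 111.0 = 8.89 mGal
Simple Bouguer anomaly = 42.18 − (8.89) = 33.29 mGal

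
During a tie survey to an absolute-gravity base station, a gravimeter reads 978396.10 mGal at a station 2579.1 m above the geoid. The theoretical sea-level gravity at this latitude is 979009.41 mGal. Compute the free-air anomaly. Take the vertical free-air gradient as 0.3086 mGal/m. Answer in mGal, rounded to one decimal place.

182.6

Free-air correction = 0.3086 × 2579.1 = 795.91 mGal
Free-air anomaly = 978396.10 − 979009.41 + (795.91) = 182.60 mGal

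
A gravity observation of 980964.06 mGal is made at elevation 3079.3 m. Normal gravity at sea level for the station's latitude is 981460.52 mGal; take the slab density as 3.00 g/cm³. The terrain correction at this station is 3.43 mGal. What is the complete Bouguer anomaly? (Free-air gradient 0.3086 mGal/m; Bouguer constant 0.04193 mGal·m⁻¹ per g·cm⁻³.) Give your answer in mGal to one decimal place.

69.9

Free-air correction = 0.3086 × 3079.3 = 950.27 mGal
Free-air anomaly = 980964.06 − 981460.52 + (950.27) = 453.81 mGal
Bouguer slab correction = 0.04193 × 3.00 × 3079.3 = 387.35 mGal
Simple Bouguer anomaly = 453.81 − (387.35) = 66.46 mGal
Complete Bouguer anomaly = 66.46 + 3.43 = 69.89 mGal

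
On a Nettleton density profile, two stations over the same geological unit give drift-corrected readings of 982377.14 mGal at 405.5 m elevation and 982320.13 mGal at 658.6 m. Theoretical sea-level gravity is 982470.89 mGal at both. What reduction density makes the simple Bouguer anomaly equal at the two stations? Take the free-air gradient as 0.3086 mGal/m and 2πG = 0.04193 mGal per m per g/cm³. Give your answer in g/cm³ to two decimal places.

1.99

Δg_obs = 982320.13 − 982377.14 = -57.01 mGal over Δh = 658.6 − 405.5 = 253.1 m
Equal Bouguer anomalies ⇒ Δg_obs + (0.3086 − 0.04193ρ)·Δh = 0
0.3086 − 0.04193ρ = −Δg_obs/Δh = 0.22525
ρ = (0.3086 − 0.22525) / 0.04193 = 1.99 g/cm³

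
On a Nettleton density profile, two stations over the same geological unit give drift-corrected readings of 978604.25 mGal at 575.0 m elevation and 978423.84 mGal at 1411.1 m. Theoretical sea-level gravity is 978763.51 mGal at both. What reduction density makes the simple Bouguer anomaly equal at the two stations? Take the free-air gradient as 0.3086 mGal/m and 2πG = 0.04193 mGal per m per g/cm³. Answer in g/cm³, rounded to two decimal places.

2.21

Δg_obs = 978423.84 − 978604.25 = -180.41 mGal over Δh = 1411.1 − 575.0 = 836.1 m
Equal Bouguer anomalies ⇒ Δg_obs + (0.3086 − 0.04193ρ)·Δh = 0
0.3086 − 0.04193ρ = −Δg_obs/Δh = 0.21578
ρ = (0.3086 − 0.21578) / 0.04193 = 2.21 g/cm³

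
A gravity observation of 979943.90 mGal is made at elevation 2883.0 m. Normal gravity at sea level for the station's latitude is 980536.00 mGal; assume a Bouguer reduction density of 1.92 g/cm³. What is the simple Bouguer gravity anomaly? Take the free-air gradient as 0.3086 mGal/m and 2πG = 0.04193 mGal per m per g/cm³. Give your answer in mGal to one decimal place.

65.5

Free-air correction = 0.3086 × 2883.0 = 889.69 mGal
Free-air anomaly = 979943.90 − 980536.00 + (889.69) = 297.59 mGal
Bouguer slab correction = 0.04193 × 1.92 × 2883.0 = 232.10 mGal
Simple Bouguer anomaly = 297.59 − (232.10) = 65.49 mGal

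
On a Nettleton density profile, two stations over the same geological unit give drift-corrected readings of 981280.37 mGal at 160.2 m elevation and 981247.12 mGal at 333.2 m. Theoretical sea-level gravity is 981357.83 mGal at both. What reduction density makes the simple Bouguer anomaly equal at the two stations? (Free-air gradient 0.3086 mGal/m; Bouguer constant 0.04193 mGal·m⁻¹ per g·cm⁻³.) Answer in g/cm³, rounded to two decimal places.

Δg_obs = 981247.12 − 981280.37 = -33.25 mGal over Δh = 333.2 − 160.2 = 173.0 m
Equal Bouguer anomalies ⇒ Δg_obs + (0.3086 − 0.04193ρ)·Δh = 0
0.3086 − 0.04193ρ = −Δg_obs/Δh = 0.19220
ρ = (0.3086 − 0.19220) / 0.04193 = 2.78 g/cm³

2.78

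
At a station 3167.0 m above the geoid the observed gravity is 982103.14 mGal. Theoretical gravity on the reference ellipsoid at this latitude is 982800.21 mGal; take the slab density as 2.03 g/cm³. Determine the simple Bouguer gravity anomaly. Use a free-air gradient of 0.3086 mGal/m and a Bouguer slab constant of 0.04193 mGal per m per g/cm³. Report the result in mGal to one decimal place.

10.7

Free-air correction = 0.3086 × 3167.0 = 977.34 mGal
Free-air anomaly = 982103.14 − 982800.21 + (977.34) = 280.27 mGal
Bouguer slab correction = 0.04193 × 2.03 × 3167.0 = 269.57 mGal
Simple Bouguer anomaly = 280.27 − (269.57) = 10.70 mGal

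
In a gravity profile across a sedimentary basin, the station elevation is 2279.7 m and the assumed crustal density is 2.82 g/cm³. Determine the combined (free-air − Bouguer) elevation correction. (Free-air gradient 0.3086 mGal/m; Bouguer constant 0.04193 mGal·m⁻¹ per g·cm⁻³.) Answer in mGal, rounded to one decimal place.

Combined gradient = 0.3086 − 0.04193 × 2.82 = 0.1903574 mGal/m
Combined elevation correction = 0.1903574 × 2279.7 = 434.0 mGal

434.0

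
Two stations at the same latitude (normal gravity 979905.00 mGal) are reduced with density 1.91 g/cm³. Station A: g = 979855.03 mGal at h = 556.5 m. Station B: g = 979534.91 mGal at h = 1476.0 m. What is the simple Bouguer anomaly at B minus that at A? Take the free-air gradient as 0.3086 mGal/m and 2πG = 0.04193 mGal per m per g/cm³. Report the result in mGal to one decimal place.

-110.0

Δg_SB(A) = 979855.03 − 979905.00 + 0.3086×556.5 − 0.04193×1.91×556.5 = 77.20 mGal
Δg_SB(B) = 979534.91 − 979905.00 + 0.3086×1476.0 − 0.04193×1.91×1476.0 = -32.80 mGal
Difference = -32.80 − (77.20) = -110.00 mGal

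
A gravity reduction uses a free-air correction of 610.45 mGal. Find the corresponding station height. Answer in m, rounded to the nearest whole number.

1978

h = 610.45 / 0.3086 = 1978.13 m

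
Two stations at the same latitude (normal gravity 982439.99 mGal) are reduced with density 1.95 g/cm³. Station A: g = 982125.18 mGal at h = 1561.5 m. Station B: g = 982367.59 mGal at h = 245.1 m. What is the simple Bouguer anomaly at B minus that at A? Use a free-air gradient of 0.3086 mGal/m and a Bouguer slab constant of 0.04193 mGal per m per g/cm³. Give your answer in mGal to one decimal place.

Δg_SB(A) = 982125.18 − 982439.99 + 0.3086×1561.5 − 0.04193×1.95×1561.5 = 39.40 mGal
Δg_SB(B) = 982367.59 − 982439.99 + 0.3086×245.1 − 0.04193×1.95×245.1 = -16.80 mGal
Difference = -16.80 − (39.40) = -56.20 mGal

-56.2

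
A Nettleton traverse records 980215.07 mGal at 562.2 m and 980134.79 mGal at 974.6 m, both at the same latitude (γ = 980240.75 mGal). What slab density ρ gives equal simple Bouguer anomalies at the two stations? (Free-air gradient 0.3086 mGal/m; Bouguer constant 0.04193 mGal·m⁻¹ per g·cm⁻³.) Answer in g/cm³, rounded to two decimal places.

Δg_obs = 980134.79 − 980215.07 = -80.28 mGal over Δh = 974.6 − 562.2 = 412.4 m
Equal Bouguer anomalies ⇒ Δg_obs + (0.3086 − 0.04193ρ)·Δh = 0
0.3086 − 0.04193ρ = −Δg_obs/Δh = 0.19467
ρ = (0.3086 − 0.19467) / 0.04193 = 2.72 g/cm³

2.72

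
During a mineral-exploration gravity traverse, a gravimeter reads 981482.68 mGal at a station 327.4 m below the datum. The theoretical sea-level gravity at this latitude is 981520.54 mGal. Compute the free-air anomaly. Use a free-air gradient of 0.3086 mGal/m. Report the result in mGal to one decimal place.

Free-air correction = 0.3086 × -327.4 = -101.04 mGal
Free-air anomaly = 981482.68 − 981520.54 + (-101.04) = -138.90 mGal

-138.9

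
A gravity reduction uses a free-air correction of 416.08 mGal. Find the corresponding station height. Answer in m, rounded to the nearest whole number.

1348

h = 416.08 / 0.3086 = 1348.28 m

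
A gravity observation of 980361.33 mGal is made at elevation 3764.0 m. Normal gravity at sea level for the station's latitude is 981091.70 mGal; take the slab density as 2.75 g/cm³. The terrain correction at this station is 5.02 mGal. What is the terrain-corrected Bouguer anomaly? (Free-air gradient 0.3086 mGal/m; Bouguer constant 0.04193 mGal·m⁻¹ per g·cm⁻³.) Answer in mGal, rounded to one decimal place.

Free-air correction = 0.3086 × 3764.0 = 1161.57 mGal
Free-air anomaly = 980361.33 − 981091.70 + (1161.57) = 431.20 mGal
Bouguer slab correction = 0.04193 × 2.75 × 3764.0 = 434.02 mGal
Simple Bouguer anomaly = 431.20 − (434.02) = -2.82 mGal
Complete Bouguer anomaly = -2.82 + 5.02 = 2.20 mGal

2.2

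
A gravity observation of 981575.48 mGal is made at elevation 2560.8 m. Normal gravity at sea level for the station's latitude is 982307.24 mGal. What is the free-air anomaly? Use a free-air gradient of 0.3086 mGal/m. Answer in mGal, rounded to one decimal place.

Free-air correction = 0.3086 × 2560.8 = 790.26 mGal
Free-air anomaly = 981575.48 − 982307.24 + (790.26) = 58.50 mGal

58.5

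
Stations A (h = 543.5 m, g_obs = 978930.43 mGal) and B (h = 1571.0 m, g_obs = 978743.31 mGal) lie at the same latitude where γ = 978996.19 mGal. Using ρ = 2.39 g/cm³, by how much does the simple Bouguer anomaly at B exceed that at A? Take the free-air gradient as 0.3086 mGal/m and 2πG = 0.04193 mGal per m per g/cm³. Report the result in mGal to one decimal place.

27.0

Δg_SB(A) = 978930.43 − 978996.19 + 0.3086×543.5 − 0.04193×2.39×543.5 = 47.50 mGal
Δg_SB(B) = 978743.31 − 978996.19 + 0.3086×1571.0 − 0.04193×2.39×1571.0 = 74.50 mGal
Difference = 74.50 − (47.50) = 27.00 mGal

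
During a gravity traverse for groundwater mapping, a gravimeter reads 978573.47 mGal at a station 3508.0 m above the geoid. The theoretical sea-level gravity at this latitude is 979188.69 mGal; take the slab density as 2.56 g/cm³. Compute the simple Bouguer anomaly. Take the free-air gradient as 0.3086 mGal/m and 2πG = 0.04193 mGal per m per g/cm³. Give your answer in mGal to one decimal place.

90.8

Free-air correction = 0.3086 × 3508.0 = 1082.57 mGal
Free-air anomaly = 978573.47 − 979188.69 + (1082.57) = 467.35 mGal
Bouguer slab correction = 0.04193 × 2.56 × 3508.0 = 376.55 mGal
Simple Bouguer anomaly = 467.35 − (376.55) = 90.80 mGal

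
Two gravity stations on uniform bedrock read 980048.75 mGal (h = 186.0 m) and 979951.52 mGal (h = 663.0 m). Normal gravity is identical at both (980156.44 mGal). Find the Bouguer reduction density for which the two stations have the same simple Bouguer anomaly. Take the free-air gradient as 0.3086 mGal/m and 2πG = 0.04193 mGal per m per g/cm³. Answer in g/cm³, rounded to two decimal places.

2.50

Δg_obs = 979951.52 − 980048.75 = -97.23 mGal over Δh = 663.0 − 186.0 = 477.0 m
Equal Bouguer anomalies ⇒ Δg_obs + (0.3086 − 0.04193ρ)·Δh = 0
0.3086 − 0.04193ρ = −Δg_obs/Δh = 0.20384
ρ = (0.3086 − 0.20384) / 0.04193 = 2.50 g/cm³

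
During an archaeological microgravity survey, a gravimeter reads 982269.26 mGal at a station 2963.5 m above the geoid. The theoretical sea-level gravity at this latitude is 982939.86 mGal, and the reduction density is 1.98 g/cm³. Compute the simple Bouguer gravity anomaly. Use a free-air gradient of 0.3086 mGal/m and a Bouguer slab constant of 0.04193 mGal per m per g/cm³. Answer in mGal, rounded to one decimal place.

-2.1

Free-air correction = 0.3086 × 2963.5 = 914.54 mGal
Free-air anomaly = 982269.26 − 982939.86 + (914.54) = 243.94 mGal
Bouguer slab correction = 0.04193 × 1.98 × 2963.5 = 246.03 mGal
Simple Bouguer anomaly = 243.94 − (246.03) = -2.09 mGal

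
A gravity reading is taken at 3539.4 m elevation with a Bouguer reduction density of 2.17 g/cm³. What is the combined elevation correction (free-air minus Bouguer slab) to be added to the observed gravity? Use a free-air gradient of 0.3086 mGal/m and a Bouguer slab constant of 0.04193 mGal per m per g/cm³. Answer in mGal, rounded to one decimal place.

Combined gradient = 0.3086 − 0.04193 × 2.17 = 0.2176119 mGal/m
Combined elevation correction = 0.2176119 × 3539.4 = 770.2 mGal

770.2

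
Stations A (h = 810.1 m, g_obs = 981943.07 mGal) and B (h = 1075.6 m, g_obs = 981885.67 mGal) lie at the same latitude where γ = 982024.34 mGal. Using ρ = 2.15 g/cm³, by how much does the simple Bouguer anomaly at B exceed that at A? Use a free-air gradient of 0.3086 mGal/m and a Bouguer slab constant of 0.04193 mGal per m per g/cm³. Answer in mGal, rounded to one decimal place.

0.6

Δg_SB(A) = 981943.07 − 982024.34 + 0.3086×810.1 − 0.04193×2.15×810.1 = 95.70 mGal
Δg_SB(B) = 981885.67 − 982024.34 + 0.3086×1075.6 − 0.04193×2.15×1075.6 = 96.30 mGal
Difference = 96.30 − (95.70) = 0.60 mGal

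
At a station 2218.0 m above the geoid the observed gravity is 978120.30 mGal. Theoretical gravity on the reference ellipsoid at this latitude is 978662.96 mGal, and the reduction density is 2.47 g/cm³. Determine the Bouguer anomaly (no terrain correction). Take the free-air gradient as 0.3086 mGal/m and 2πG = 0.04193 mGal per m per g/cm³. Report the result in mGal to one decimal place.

Free-air correction = 0.3086 × 2218.0 = 684.47 mGal
Free-air anomaly = 978120.30 − 978662.96 + (684.47) = 141.81 mGal
Bouguer slab correction = 0.04193 × 2.47 × 2218.0 = 229.71 mGal
Simple Bouguer anomaly = 141.81 − (229.71) = -87.90 mGal

-87.9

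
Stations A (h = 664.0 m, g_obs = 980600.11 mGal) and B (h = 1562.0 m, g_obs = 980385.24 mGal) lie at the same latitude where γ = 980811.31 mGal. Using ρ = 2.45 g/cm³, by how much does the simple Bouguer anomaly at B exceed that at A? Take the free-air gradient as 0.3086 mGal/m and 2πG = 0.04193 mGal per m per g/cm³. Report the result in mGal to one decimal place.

-30.0

Δg_SB(A) = 980600.11 − 980811.31 + 0.3086×664.0 − 0.04193×2.45×664.0 = -74.50 mGal
Δg_SB(B) = 980385.24 − 980811.31 + 0.3086×1562.0 − 0.04193×2.45×1562.0 = -104.50 mGal
Difference = -104.50 − (-74.50) = -30.00 mGal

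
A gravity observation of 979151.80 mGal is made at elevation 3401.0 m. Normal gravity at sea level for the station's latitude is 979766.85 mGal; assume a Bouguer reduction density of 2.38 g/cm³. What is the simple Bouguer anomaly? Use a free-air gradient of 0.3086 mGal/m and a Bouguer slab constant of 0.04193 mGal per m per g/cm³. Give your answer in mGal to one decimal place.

95.1

Free-air correction = 0.3086 × 3401.0 = 1049.55 mGal
Free-air anomaly = 979151.80 − 979766.85 + (1049.55) = 434.50 mGal
Bouguer slab correction = 0.04193 × 2.38 × 3401.0 = 339.40 mGal
Simple Bouguer anomaly = 434.50 − (339.40) = 95.10 mGal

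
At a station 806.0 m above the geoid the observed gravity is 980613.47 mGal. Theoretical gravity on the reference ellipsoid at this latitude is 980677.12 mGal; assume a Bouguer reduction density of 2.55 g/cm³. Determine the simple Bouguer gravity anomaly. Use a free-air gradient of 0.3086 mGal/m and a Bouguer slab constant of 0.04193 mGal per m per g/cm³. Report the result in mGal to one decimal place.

98.9

Free-air correction = 0.3086 × 806.0 = 248.73 mGal
Free-air anomaly = 980613.47 − 980677.12 + (248.73) = 185.08 mGal
Bouguer slab correction = 0.04193 × 2.55 × 806.0 = 86.18 mGal
Simple Bouguer anomaly = 185.08 − (86.18) = 98.90 mGal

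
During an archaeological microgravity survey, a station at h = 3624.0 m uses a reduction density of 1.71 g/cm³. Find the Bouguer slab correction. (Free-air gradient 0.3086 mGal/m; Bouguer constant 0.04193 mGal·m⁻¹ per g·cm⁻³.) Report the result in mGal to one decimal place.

259.8

Bouguer slab correction = 0.04193 × 1.71 × 3624.0 = 259.8 mGal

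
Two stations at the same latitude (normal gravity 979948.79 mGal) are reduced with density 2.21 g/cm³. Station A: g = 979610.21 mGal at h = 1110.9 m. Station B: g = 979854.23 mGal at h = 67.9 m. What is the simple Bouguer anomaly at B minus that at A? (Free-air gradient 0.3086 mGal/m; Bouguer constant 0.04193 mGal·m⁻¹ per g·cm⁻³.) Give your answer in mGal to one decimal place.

Δg_SB(A) = 979610.21 − 979948.79 + 0.3086×1110.9 − 0.04193×2.21×1110.9 = -98.70 mGal
Δg_SB(B) = 979854.23 − 979948.79 + 0.3086×67.9 − 0.04193×2.21×67.9 = -79.90 mGal
Difference = -79.90 − (-98.70) = 18.80 mGal

18.8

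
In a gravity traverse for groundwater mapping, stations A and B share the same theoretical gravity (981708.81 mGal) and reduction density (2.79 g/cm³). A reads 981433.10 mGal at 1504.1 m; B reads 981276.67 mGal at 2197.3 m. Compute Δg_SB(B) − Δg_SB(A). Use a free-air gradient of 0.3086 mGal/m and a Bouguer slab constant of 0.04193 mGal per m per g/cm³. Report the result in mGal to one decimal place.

Δg_SB(A) = 981433.10 − 981708.81 + 0.3086×1504.1 − 0.04193×2.79×1504.1 = 12.50 mGal
Δg_SB(B) = 981276.67 − 981708.81 + 0.3086×2197.3 − 0.04193×2.79×2197.3 = -11.10 mGal
Difference = -11.10 − (12.50) = -23.60 mGal

-23.6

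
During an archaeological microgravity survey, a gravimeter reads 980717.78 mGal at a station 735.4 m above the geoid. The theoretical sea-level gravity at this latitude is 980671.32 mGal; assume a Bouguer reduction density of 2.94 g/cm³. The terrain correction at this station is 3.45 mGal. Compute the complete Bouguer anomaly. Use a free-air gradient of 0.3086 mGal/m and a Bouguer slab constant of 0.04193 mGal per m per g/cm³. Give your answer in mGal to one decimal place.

186.2

Free-air correction = 0.3086 × 735.4 = 226.94 mGal
Free-air anomaly = 980717.78 − 980671.32 + (226.94) = 273.40 mGal
Bouguer slab correction = 0.04193 × 2.94 × 735.4 = 90.66 mGal
Simple Bouguer anomaly = 273.40 − (90.66) = 182.74 mGal
Complete Bouguer anomaly = 182.74 + 3.45 = 186.19 mGal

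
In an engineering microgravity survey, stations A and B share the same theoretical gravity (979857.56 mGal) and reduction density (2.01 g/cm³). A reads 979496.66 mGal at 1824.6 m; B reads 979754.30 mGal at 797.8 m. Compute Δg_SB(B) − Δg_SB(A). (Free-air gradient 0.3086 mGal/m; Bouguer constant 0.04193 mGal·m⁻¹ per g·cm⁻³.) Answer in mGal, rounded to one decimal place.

Δg_SB(A) = 979496.66 − 979857.56 + 0.3086×1824.6 − 0.04193×2.01×1824.6 = 48.40 mGal
Δg_SB(B) = 979754.30 − 979857.56 + 0.3086×797.8 − 0.04193×2.01×797.8 = 75.70 mGal
Difference = 75.70 − (48.40) = 27.30 mGal

27.3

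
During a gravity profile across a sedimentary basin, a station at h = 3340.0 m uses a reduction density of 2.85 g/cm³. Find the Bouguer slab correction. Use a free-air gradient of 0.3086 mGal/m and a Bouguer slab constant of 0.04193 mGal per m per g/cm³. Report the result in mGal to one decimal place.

399.1

Bouguer slab correction = 0.04193 × 2.85 × 3340.0 = 399.1 mGal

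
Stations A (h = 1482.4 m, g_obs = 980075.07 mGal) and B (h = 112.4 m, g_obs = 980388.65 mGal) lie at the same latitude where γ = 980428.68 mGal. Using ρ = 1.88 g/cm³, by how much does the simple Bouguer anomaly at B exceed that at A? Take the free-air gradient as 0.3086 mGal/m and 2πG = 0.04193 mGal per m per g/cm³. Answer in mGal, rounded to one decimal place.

Δg_SB(A) = 980075.07 − 980428.68 + 0.3086×1482.4 − 0.04193×1.88×1482.4 = -13.00 mGal
Δg_SB(B) = 980388.65 − 980428.68 + 0.3086×112.4 − 0.04193×1.88×112.4 = -14.20 mGal
Difference = -14.20 − (-13.00) = -1.20 mGal

-1.2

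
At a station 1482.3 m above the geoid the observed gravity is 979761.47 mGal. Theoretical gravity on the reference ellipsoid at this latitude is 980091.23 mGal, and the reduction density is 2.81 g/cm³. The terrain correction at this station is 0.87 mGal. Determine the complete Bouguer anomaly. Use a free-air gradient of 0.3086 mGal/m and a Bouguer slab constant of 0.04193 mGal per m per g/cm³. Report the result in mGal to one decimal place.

-46.1

Free-air correction = 0.3086 × 1482.3 = 457.44 mGal
Free-air anomaly = 979761.47 − 980091.23 + (457.44) = 127.68 mGal
Bouguer slab correction = 0.04193 × 2.81 × 1482.3 = 174.65 mGal
Simple Bouguer anomaly = 127.68 − (174.65) = -46.97 mGal
Complete Bouguer anomaly = -46.97 + 0.87 = -46.10 mGal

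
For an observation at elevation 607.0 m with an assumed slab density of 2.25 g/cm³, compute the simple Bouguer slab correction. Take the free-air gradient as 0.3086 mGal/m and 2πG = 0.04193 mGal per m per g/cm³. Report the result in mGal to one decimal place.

57.3

Bouguer slab correction = 0.04193 × 2.25 × 607.0 = 57.3 mGal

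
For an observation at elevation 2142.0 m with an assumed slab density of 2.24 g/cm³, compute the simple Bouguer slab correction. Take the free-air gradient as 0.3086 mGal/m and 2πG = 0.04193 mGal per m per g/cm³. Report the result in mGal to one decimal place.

201.2

Bouguer slab correction = 0.04193 × 2.24 × 2142.0 = 201.2 mGal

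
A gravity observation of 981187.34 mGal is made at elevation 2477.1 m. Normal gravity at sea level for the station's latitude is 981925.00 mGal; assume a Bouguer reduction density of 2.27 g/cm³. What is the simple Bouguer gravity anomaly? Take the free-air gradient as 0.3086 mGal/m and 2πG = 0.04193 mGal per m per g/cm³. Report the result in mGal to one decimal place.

-209.0

Free-air correction = 0.3086 × 2477.1 = 764.43 mGal
Free-air anomaly = 981187.34 − 981925.00 + (764.43) = 26.77 mGal
Bouguer slab correction = 0.04193 × 2.27 × 2477.1 = 235.77 mGal
Simple Bouguer anomaly = 26.77 − (235.77) = -209.00 mGal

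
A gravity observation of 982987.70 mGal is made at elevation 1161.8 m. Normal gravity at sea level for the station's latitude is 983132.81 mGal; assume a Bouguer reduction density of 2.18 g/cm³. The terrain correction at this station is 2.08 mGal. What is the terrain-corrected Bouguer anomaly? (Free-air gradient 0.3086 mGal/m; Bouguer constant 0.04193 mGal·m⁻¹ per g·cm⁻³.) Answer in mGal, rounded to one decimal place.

Free-air correction = 0.3086 × 1161.8 = 358.53 mGal
Free-air anomaly = 982987.70 − 983132.81 + (358.53) = 213.42 mGal
Bouguer slab correction = 0.04193 × 2.18 × 1161.8 = 106.20 mGal
Simple Bouguer anomaly = 213.42 − (106.20) = 107.22 mGal
Complete Bouguer anomaly = 107.22 + 2.08 = 109.30 mGal

109.3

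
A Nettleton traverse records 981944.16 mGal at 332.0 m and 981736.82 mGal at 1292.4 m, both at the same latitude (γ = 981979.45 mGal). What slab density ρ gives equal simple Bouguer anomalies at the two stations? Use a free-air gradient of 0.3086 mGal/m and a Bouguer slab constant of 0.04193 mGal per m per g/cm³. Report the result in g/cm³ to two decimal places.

Δg_obs = 981736.82 − 981944.16 = -207.34 mGal over Δh = 1292.4 − 332.0 = 960.4 m
Equal Bouguer anomalies ⇒ Δg_obs + (0.3086 − 0.04193ρ)·Δh = 0
0.3086 − 0.04193ρ = −Δg_obs/Δh = 0.21589
ρ = (0.3086 − 0.21589) / 0.04193 = 2.21 g/cm³

2.21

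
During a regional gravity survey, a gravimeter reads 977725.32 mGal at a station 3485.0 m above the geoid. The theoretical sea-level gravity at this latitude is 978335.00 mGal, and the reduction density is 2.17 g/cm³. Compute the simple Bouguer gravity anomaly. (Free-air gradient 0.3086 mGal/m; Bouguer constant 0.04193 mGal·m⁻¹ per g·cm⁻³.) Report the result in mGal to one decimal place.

148.7

Free-air correction = 0.3086 × 3485.0 = 1075.47 mGal
Free-air anomaly = 977725.32 − 978335.00 + (1075.47) = 465.79 mGal
Bouguer slab correction = 0.04193 × 2.17 × 3485.0 = 317.09 mGal
Simple Bouguer anomaly = 465.79 − (317.09) = 148.70 mGal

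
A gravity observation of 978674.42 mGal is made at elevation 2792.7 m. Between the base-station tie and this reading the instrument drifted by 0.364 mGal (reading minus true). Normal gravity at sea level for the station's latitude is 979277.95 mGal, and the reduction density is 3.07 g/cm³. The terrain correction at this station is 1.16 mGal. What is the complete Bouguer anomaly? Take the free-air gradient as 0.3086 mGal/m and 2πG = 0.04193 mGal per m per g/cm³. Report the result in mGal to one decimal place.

Drift-corrected reading = 978674.42 − (0.364) = 978674.056 mGal
Free-air correction = 0.3086 × 2792.7 = 861.83 mGal
Free-air anomaly = 978674.056 − 979277.95 + (861.83) = 257.936 mGal
Bouguer slab correction = 0.04193 × 3.07 × 2792.7 = 359.49 mGal
Simple Bouguer anomaly = 257.936 − (359.49) = -101.554 mGal
Complete Bouguer anomaly = -101.554 + 1.16 = -100.394 mGal

-100.4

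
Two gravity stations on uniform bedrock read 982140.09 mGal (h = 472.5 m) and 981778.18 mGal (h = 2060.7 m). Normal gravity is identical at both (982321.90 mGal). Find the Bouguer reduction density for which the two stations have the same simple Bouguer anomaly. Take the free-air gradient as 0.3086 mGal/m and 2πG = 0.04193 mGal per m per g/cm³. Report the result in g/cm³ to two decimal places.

1.93

Δg_obs = 981778.18 − 982140.09 = -361.91 mGal over Δh = 2060.7 − 472.5 = 1588.2 m
Equal Bouguer anomalies ⇒ Δg_obs + (0.3086 − 0.04193ρ)·Δh = 0
0.3086 − 0.04193ρ = −Δg_obs/Δh = 0.22787
ρ = (0.3086 − 0.22787) / 0.04193 = 1.93 g/cm³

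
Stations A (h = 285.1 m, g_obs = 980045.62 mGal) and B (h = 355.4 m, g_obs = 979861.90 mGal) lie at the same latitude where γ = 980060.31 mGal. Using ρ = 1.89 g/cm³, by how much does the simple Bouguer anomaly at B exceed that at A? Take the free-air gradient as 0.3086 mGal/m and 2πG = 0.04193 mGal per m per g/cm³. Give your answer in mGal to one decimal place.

-167.6

Δg_SB(A) = 980045.62 − 980060.31 + 0.3086×285.1 − 0.04193×1.89×285.1 = 50.70 mGal
Δg_SB(B) = 979861.90 − 980060.31 + 0.3086×355.4 − 0.04193×1.89×355.4 = -116.90 mGal
Difference = -116.90 − (50.70) = -167.60 mGal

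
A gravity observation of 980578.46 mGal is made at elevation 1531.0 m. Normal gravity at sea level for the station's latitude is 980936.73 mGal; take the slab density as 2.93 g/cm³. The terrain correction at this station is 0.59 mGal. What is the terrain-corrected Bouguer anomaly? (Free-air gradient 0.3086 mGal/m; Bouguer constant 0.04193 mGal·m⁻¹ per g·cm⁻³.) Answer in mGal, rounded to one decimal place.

Free-air correction = 0.3086 × 1531.0 = 472.47 mGal
Free-air anomaly = 980578.46 − 980936.73 + (472.47) = 114.20 mGal
Bouguer slab correction = 0.04193 × 2.93 × 1531.0 = 188.09 mGal
Simple Bouguer anomaly = 114.20 − (188.09) = -73.89 mGal
Complete Bouguer anomaly = -73.89 + 0.59 = -73.30 mGal

-73.3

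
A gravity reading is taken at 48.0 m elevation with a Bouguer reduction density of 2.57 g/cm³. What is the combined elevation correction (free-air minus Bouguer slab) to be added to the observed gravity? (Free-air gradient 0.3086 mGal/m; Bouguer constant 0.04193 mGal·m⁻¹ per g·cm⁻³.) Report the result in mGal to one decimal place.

9.6

Combined gradient = 0.3086 − 0.04193 × 2.57 = 0.2008399 mGal/m
Combined elevation correction = 0.2008399 × 48.0 = 9.6 mGal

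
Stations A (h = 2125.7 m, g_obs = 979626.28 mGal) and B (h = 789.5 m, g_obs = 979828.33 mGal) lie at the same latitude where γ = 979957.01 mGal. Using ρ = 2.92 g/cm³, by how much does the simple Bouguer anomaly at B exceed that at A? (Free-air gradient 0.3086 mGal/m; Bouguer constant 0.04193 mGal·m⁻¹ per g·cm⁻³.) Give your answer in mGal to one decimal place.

Δg_SB(A) = 979626.28 − 979957.01 + 0.3086×2125.7 − 0.04193×2.92×2125.7 = 65.00 mGal
Δg_SB(B) = 979828.33 − 979957.01 + 0.3086×789.5 − 0.04193×2.92×789.5 = 18.30 mGal
Difference = 18.30 − (65.00) = -46.70 mGal

-46.7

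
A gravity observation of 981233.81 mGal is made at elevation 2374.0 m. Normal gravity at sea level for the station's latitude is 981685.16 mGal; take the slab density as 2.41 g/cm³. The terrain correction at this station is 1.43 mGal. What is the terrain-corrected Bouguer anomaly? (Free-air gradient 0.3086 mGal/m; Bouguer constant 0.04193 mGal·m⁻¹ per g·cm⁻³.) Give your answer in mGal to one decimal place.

Free-air correction = 0.3086 × 2374.0 = 732.62 mGal
Free-air anomaly = 981233.81 − 981685.16 + (732.62) = 281.27 mGal
Bouguer slab correction = 0.04193 × 2.41 × 2374.0 = 239.90 mGal
Simple Bouguer anomaly = 281.27 − (239.90) = 41.37 mGal
Complete Bouguer anomaly = 41.37 + 1.43 = 42.80 mGal

42.8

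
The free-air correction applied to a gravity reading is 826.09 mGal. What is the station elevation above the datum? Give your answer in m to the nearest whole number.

2677

h = 826.09 / 0.3086 = 2676.90 m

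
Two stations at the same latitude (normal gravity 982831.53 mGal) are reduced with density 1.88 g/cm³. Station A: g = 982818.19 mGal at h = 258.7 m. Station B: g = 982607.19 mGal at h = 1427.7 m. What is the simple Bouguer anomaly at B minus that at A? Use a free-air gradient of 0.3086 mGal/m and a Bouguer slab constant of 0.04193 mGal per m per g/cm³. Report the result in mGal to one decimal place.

57.6

Δg_SB(A) = 982818.19 − 982831.53 + 0.3086×258.7 − 0.04193×1.88×258.7 = 46.10 mGal
Δg_SB(B) = 982607.19 − 982831.53 + 0.3086×1427.7 − 0.04193×1.88×1427.7 = 103.70 mGal
Difference = 103.70 − (46.10) = 57.60 mGal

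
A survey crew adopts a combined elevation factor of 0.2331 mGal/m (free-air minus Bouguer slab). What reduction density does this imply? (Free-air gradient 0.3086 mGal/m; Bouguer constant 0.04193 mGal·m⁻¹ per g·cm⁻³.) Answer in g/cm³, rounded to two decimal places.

1.80

0.2331 = 0.3086 − 0.04193 × ρ
ρ = (0.3086 − 0.2331) / 0.04193 = 1.80 g/cm³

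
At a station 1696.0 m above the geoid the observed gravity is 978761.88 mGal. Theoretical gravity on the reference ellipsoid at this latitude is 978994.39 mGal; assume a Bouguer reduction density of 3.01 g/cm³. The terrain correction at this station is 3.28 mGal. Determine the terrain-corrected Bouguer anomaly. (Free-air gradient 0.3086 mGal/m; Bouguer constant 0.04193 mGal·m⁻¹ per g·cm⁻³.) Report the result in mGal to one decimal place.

Free-air correction = 0.3086 × 1696.0 = 523.39 mGal
Free-air anomaly = 978761.88 − 978994.39 + (523.39) = 290.88 mGal
Bouguer slab correction = 0.04193 × 3.01 × 1696.0 = 214.05 mGal
Simple Bouguer anomaly = 290.88 − (214.05) = 76.83 mGal
Complete Bouguer anomaly = 76.83 + 3.28 = 80.11 mGal

80.1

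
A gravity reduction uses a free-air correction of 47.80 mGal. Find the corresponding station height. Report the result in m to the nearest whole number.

h = 47.80 / 0.3086 = 154.89 m

155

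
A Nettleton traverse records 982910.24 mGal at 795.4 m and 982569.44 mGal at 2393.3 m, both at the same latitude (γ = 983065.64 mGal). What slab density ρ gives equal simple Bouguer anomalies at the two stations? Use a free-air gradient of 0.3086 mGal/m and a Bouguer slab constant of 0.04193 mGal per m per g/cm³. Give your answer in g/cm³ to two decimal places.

2.27

Δg_obs = 982569.44 − 982910.24 = -340.80 mGal over Δh = 2393.3 − 795.4 = 1597.9 m
Equal Bouguer anomalies ⇒ Δg_obs + (0.3086 − 0.04193ρ)·Δh = 0
0.3086 − 0.04193ρ = −Δg_obs/Δh = 0.21328
ρ = (0.3086 − 0.21328) / 0.04193 = 2.27 g/cm³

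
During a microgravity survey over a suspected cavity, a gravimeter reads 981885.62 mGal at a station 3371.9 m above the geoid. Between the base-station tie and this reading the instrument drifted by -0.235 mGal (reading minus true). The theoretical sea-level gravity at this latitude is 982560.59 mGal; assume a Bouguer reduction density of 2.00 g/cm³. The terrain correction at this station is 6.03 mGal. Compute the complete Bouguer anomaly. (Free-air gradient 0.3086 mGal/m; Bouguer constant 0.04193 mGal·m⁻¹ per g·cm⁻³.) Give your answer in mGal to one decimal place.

Drift-corrected reading = 981885.62 − (-0.235) = 981885.855 mGal
Free-air correction = 0.3086 × 3371.9 = 1040.57 mGal
Free-air anomaly = 981885.855 − 982560.59 + (1040.57) = 365.835 mGal
Bouguer slab correction = 0.04193 × 2.00 × 3371.9 = 282.77 mGal
Simple Bouguer anomaly = 365.835 − (282.77) = 83.065 mGal
Complete Bouguer anomaly = 83.065 + 6.03 = 89.095 mGal

89.1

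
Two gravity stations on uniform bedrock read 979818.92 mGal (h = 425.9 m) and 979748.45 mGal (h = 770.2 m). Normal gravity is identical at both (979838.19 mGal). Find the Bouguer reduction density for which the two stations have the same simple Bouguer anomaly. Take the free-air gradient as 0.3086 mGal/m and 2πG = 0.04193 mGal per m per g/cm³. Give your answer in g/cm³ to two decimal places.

Δg_obs = 979748.45 − 979818.92 = -70.47 mGal over Δh = 770.2 − 425.9 = 344.3 m
Equal Bouguer anomalies ⇒ Δg_obs + (0.3086 − 0.04193ρ)·Δh = 0
0.3086 − 0.04193ρ = −Δg_obs/Δh = 0.20468
ρ = (0.3086 − 0.20468) / 0.04193 = 2.48 g/cm³

2.48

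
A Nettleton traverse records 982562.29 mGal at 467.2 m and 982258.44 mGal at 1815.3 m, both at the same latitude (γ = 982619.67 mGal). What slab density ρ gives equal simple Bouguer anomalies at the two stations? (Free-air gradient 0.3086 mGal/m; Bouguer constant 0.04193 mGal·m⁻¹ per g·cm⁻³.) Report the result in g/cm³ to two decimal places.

1.98

Δg_obs = 982258.44 − 982562.29 = -303.85 mGal over Δh = 1815.3 − 467.2 = 1348.1 m
Equal Bouguer anomalies ⇒ Δg_obs + (0.3086 − 0.04193ρ)·Δh = 0
0.3086 − 0.04193ρ = −Δg_obs/Δh = 0.22539
ρ = (0.3086 − 0.22539) / 0.04193 = 1.98 g/cm³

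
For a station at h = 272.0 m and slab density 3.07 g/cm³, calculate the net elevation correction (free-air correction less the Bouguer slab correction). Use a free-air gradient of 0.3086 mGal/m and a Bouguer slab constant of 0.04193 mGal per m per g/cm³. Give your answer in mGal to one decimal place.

48.9

Combined gradient = 0.3086 − 0.04193 × 3.07 = 0.1798749 mGal/m
Combined elevation correction = 0.1798749 × 272.0 = 48.9 mGal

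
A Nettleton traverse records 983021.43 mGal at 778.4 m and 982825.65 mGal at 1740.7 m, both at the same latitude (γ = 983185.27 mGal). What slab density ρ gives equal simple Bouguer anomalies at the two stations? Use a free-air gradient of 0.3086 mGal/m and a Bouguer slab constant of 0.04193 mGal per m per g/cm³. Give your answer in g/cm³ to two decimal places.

2.51

Δg_obs = 982825.65 − 983021.43 = -195.78 mGal over Δh = 1740.7 − 778.4 = 962.3 m
Equal Bouguer anomalies ⇒ Δg_obs + (0.3086 − 0.04193ρ)·Δh = 0
0.3086 − 0.04193ρ = −Δg_obs/Δh = 0.20345
ρ = (0.3086 − 0.20345) / 0.04193 = 2.51 g/cm³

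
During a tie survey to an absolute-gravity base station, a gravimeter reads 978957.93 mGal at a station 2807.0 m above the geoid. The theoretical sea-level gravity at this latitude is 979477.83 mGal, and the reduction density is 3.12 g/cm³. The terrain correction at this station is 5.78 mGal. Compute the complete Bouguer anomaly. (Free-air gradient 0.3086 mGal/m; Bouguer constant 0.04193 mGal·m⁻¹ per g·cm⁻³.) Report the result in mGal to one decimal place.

-15.1

Free-air correction = 0.3086 × 2807.0 = 866.24 mGal
Free-air anomaly = 978957.93 − 979477.83 + (866.24) = 346.34 mGal
Bouguer slab correction = 0.04193 × 3.12 × 2807.0 = 367.22 mGal
Simple Bouguer anomaly = 346.34 − (367.22) = -20.88 mGal
Complete Bouguer anomaly = -20.88 + 5.78 = -15.10 mGal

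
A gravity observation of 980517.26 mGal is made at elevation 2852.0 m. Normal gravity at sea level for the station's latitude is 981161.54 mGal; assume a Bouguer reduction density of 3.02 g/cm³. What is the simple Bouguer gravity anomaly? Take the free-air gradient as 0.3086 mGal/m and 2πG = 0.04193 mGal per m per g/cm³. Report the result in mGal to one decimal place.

-125.3

Free-air correction = 0.3086 × 2852.0 = 880.13 mGal
Free-air anomaly = 980517.26 − 981161.54 + (880.13) = 235.85 mGal
Bouguer slab correction = 0.04193 × 3.02 × 2852.0 = 361.14 mGal
Simple Bouguer anomaly = 235.85 − (361.14) = -125.29 mGal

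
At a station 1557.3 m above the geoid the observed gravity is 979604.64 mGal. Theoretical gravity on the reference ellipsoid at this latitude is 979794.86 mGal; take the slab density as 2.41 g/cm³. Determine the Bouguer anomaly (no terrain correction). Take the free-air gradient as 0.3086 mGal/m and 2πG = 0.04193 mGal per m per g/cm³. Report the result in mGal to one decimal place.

Free-air correction = 0.3086 × 1557.3 = 480.58 mGal
Free-air anomaly = 979604.64 − 979794.86 + (480.58) = 290.36 mGal
Bouguer slab correction = 0.04193 × 2.41 × 1557.3 = 157.37 mGal
Simple Bouguer anomaly = 290.36 − (157.37) = 132.99 mGal

133.0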